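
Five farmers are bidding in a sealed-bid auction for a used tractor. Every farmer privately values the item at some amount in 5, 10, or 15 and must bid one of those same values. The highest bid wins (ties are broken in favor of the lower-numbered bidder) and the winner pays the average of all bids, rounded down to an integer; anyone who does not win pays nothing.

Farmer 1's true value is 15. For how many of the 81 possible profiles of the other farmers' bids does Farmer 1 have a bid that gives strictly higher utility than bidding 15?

16

Others bid (5, 5, 5, 5): truth gives 8; bid 5 gives 10 > 8. Violating.
Others bid (5, 5, 5, 10): truth gives 7; bid 10 gives 8 > 7. Violating.
Others bid (5, 5, 10, 5): truth gives 7; bid 10 gives 8 > 7. Violating.
Others bid (5, 5, 10, 10): truth gives 6; bid 10 gives 7 > 6. Violating.
Others bid (5, 5, 5, 15): truth gives 6; no alternative beats it.
Others bid (5, 5, 10, 15): truth gives 5; no alternative beats it.
(Checking all 81 profiles: 16 have a profitable deviation, 65 do not.)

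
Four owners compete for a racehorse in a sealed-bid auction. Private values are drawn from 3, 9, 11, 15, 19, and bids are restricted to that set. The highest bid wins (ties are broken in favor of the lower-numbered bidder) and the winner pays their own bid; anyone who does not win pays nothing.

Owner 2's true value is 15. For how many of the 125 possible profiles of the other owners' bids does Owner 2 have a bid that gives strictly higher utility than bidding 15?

18

Others bid (3, 3, 3): truth gives 0; bid 9 gives 6 > 0. Violating.
Others bid (3, 3, 9): truth gives 0; bid 9 gives 6 > 0. Violating.
Others bid (3, 3, 11): truth gives 0; bid 11 gives 4 > 0. Violating.
Others bid (3, 9, 3): truth gives 0; bid 9 gives 6 > 0. Violating.
Others bid (3, 3, 15): truth gives 0; no alternative beats it.
Others bid (3, 3, 19): truth gives 0; no alternative beats it.
(Checking all 125 profiles: 18 have a profitable deviation, 107 do not.)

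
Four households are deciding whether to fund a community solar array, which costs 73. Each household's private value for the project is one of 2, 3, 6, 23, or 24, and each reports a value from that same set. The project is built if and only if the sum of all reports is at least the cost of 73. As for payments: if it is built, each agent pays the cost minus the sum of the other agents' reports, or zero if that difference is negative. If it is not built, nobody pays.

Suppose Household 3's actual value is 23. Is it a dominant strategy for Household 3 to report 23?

Yes

Check each profile of the others' reports and compare truth against every alternative report.
Others report (24, 24, 24): truth gives 22, best alternative gives 22.
Others report (23, 24, 24): truth gives 21, best alternative gives 21.
Others report (24, 23, 24): truth gives 21, best alternative gives 21.
Others report (24, 24, 23): truth gives 21, best alternative gives 21.
Others report (23, 23, 24): truth gives 20, best alternative gives 20.
Others report (23, 24, 23): truth gives 20, best alternative gives 20.
(Remaining 119 profiles checked similarly; truth is weakly best in each.)
In every case the truthful report is at least as good as any alternative, so it is a dominant strategy.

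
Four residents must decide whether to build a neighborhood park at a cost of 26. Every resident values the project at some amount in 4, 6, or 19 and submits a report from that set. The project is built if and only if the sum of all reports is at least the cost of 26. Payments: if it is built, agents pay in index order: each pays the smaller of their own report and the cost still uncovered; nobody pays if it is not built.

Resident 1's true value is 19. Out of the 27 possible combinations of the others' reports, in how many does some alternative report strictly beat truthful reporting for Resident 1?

Others report (4, 4, 19): truth gives 0; report 4 gives 15 > 0. Violating.
Others report (4, 6, 19): truth gives 0; report 4 gives 15 > 0. Violating.
Others report (4, 19, 4): truth gives 0; report 4 gives 15 > 0. Violating.
Others report (4, 19, 6): truth gives 0; report 4 gives 15 > 0. Violating.
Others report (4, 4, 4): truth gives 0; no alternative beats it.
Others report (4, 4, 6): truth gives 0; no alternative beats it.
(Checking all 27 profiles: 19 have a profitable deviation, 8 do not.)

19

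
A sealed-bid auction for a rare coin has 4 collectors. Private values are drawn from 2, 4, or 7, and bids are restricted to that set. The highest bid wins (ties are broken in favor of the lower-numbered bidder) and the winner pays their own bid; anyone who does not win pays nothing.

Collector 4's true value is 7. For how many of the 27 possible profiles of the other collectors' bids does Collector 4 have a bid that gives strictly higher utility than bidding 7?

Others bid (2, 2, 2): truth gives 0; bid 4 gives 3 > 0. Violating.
Others bid (2, 2, 4): truth gives 0; no alternative beats it.
Others bid (2, 2, 7): truth gives 0; no alternative beats it.
(Checking all 27 profiles: 1 has a profitable deviation, 26 do not.)

1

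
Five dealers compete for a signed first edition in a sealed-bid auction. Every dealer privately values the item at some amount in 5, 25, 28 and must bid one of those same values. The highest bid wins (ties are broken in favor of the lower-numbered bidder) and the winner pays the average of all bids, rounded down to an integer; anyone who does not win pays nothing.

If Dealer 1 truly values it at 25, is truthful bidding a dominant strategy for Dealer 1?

Consider the case where Dealer 2 bids 5, Dealer 3 bids 5, Dealer 4 bids 5 and Dealer 5 bids 5.
Truthful bid 25: wins, pays 9, utility 25 - 9 = 16.
Bid 5 instead: wins, pays 5, utility 25 - 5 = 20.
Since 20 > 16, bidding 5 is strictly better here, so truthful bidding is not dominant.

No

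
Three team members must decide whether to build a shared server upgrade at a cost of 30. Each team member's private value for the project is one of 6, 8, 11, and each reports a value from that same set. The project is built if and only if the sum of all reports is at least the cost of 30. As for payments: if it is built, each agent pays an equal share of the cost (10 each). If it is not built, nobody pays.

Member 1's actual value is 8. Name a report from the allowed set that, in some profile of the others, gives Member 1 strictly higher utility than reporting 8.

6

Suppose Member 2 reports 11 and Member 3 reports 11.
Report 8: project built, pays 10, utility 8 - 10 = -2.
Report 6: project not built, utility 0.
So reporting 6 beats truth here (0 > -2).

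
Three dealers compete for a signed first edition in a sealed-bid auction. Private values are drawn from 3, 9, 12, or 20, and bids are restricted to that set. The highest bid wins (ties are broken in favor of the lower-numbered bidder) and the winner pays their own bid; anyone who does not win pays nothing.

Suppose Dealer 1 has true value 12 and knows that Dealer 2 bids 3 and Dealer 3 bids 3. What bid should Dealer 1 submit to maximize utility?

Bid 3: wins, pays 3, utility 12 - 3 = 9.
Bid 9: wins, pays 9, utility 12 - 9 = 3.
Bid 12: wins, pays 12, utility 12 - 12 = 0.
Bid 20: wins, pays 20, utility 12 - 20 = -8.
The best choice is 3 with utility 9.

3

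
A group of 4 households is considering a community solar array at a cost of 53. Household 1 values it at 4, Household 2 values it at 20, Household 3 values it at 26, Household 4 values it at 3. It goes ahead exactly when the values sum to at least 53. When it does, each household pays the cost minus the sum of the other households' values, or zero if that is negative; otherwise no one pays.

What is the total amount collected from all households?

Total value 53 ≥ cost 53, so it is built.
Household 1: others sum to 49; max(0, 53 - 49) = 4.
Household 2: others sum to 33; max(0, 53 - 33) = 20.
Household 3: others sum to 27; max(0, 53 - 27) = 26.
Household 4: others sum to 50; max(0, 53 - 50) = 3.
Total collected = 4 + 20 + 26 + 3 = 53.

53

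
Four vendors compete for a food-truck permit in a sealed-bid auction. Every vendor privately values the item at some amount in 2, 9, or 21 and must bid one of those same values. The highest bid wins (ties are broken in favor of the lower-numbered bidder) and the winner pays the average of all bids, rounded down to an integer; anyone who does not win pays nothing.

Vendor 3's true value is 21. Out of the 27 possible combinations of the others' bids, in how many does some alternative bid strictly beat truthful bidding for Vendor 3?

2

Others bid (2, 2, 2): truth gives 15; bid 9 gives 18 > 15. Violating.
Others bid (2, 2, 9): truth gives 13; bid 9 gives 16 > 13. Violating.
Others bid (2, 2, 21): truth gives 10; no alternative beats it.
Others bid (2, 9, 2): truth gives 13; no alternative beats it.
(Checking all 27 profiles: 2 have a profitable deviation, 25 do not.)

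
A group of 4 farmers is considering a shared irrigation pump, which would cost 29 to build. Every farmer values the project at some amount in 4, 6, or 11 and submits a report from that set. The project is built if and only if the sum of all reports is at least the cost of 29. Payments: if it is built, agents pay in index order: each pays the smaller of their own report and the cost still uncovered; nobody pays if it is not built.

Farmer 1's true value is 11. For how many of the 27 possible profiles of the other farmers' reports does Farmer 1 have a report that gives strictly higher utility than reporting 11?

10

Others report (4, 11, 11): truth gives 0; report 4 gives 7 > 0. Violating.
Others report (6, 6, 11): truth gives 0; report 6 gives 5 > 0. Violating.
Others report (6, 11, 6): truth gives 0; report 6 gives 5 > 0. Violating.
Others report (6, 11, 11): truth gives 0; report 4 gives 7 > 0. Violating.
Others report (4, 4, 4): truth gives 0; no alternative beats it.
Others report (4, 4, 6): truth gives 0; no alternative beats it.
(Checking all 27 profiles: 10 have a profitable deviation, 17 do not.)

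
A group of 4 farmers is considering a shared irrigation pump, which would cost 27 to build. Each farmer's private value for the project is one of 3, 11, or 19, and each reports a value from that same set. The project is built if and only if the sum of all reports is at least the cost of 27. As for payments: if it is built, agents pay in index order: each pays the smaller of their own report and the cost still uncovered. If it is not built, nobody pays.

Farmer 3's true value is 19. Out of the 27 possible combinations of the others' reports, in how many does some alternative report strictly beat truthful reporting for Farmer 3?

17

Others report (3, 3, 11): truth gives 0; report 11 gives 8 > 0. Violating.
Others report (3, 3, 19): truth gives 0; report 3 gives 16 > 0. Violating.
Others report (3, 11, 3): truth gives 6; report 11 gives 8 > 6. Violating.
Others report (3, 11, 11): truth gives 6; report 3 gives 16 > 6. Violating.
Others report (3, 3, 3): truth gives 0; no alternative beats it.
Others report (11, 19, 3): truth gives 19; no alternative beats it.
(Checking all 27 profiles: 17 have a profitable deviation, 10 do not.)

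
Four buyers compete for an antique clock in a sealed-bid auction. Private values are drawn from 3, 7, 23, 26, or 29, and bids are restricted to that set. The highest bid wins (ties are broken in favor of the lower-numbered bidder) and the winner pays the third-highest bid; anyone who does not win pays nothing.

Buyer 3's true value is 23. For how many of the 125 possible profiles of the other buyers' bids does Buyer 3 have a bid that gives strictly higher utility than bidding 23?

Others bid (3, 3, 26): truth gives 0; bid 26 gives 20 > 0. Violating.
Others bid (3, 3, 29): truth gives 0; bid 29 gives 20 > 0. Violating.
Others bid (3, 7, 26): truth gives 0; bid 26 gives 16 > 0. Violating.
Others bid (3, 7, 29): truth gives 0; bid 29 gives 16 > 0. Violating.
Others bid (3, 3, 3): truth gives 20; no alternative beats it.
Others bid (3, 3, 7): truth gives 20; no alternative beats it.
(Checking all 125 profiles: 24 have a profitable deviation, 101 do not.)

24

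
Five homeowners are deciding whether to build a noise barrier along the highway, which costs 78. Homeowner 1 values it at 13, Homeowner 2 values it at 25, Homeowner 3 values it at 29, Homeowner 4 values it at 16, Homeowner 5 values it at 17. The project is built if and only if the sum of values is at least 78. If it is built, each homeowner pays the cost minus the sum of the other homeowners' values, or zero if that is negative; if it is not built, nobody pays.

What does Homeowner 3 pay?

7

Total value 100 ≥ cost 78, so the project is built.
The other homeowners' values sum to 71.
Cost minus that sum is 78 - 71 = 7.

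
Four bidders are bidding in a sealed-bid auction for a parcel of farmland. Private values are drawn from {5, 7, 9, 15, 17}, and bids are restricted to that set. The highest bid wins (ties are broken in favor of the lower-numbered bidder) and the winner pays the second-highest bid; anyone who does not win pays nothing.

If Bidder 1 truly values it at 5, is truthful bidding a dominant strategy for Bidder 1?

Yes

Check each profile of the others' bids and compare truth against every alternative bid.
Others bid (5, 5, 7): truth gives 0, best alternative gives -2.
Others bid (5, 7, 5): truth gives 0, best alternative gives -2.
Others bid (5, 7, 7): truth gives 0, best alternative gives -2.
Others bid (7, 5, 5): truth gives 0, best alternative gives -2.
Others bid (7, 5, 7): truth gives 0, best alternative gives -2.
Others bid (7, 7, 5): truth gives 0, best alternative gives -2.
(Remaining 119 profiles checked similarly; truth is weakly best in each.)
In every case the truthful bid is at least as good as any alternative, so it is a dominant strategy.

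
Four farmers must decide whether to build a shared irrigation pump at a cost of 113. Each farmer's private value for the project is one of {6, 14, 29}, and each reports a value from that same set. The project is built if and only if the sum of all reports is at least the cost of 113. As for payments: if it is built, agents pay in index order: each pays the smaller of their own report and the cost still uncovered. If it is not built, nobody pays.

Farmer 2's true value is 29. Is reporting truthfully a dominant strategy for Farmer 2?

Yes

Check each profile of the others' reports and compare truth against every alternative report.
Others report (6, 6, 6): truth gives 0, best alternative gives 0.
Others report (6, 6, 14): truth gives 0, best alternative gives 0.
Others report (6, 6, 29): truth gives 0, best alternative gives 0.
Others report (6, 14, 6): truth gives 0, best alternative gives 0.
Others report (6, 14, 14): truth gives 0, best alternative gives 0.
Others report (6, 14, 29): truth gives 0, best alternative gives 0.
(Remaining 21 profiles checked similarly; truth is weakly best in each.)
In every case the truthful report is at least as good as any alternative, so it is a dominant strategy.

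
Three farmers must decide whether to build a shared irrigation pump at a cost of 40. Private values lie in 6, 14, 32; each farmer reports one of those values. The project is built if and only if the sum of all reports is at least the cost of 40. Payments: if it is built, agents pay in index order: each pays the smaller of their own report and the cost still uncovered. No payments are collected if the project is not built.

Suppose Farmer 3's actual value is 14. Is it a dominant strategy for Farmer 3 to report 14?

Check each profile of the others' reports and compare truth against every alternative report.
Others report (14, 32): truth gives 14, best alternative gives 14.
Others report (32, 14): truth gives 14, best alternative gives 14.
Others report (32, 32): truth gives 14, best alternative gives 14.
Others report (6, 32): truth gives 12, best alternative gives 12.
Others report (32, 6): truth gives 12, best alternative gives 12.
Others report (14, 14): truth gives 2, best alternative gives 2.
(Remaining 3 profiles checked similarly; truth is weakly best in each.)
In every case the truthful report is at least as good as any alternative, so it is a dominant strategy.

Yes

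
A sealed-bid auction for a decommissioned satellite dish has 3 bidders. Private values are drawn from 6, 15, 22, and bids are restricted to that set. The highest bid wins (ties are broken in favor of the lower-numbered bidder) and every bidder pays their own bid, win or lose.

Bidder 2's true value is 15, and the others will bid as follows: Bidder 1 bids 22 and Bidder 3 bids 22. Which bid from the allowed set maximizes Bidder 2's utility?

Bid 6: loses but pays 6, utility -6.
Bid 15: loses but pays 15, utility -15.
Bid 22: loses but pays 22, utility -22.
The best choice is 6 with utility -6.

6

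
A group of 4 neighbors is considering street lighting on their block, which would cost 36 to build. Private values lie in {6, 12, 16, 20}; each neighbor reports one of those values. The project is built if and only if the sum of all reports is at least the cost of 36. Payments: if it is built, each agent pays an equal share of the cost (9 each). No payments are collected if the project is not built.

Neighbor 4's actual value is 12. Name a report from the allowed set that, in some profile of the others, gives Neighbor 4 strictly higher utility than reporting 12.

20

Suppose Neighbor 1 reports 6, Neighbor 2 reports 6 and Neighbor 3 reports 6.
Report 12: project not built, utility 0.
Report 20: project built, pays 9, utility 12 - 9 = 3.
So reporting 20 beats truth here (3 > 0).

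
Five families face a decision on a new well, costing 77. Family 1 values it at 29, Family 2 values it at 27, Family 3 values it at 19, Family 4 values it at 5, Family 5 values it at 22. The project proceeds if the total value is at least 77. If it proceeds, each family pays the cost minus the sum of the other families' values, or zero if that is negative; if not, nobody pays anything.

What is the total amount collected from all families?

Total value 102 ≥ cost 77, so it is built.
Family 1: others sum to 73; max(0, 77 - 73) = 4.
Family 2: others sum to 75; max(0, 77 - 75) = 2.
Family 3: others sum to 83; max(0, 77 - 83) = 0.
Family 4: others sum to 97; max(0, 77 - 97) = 0.
Family 5: others sum to 80; max(0, 77 - 80) = 0.
Total collected = 4 + 2 + 0 + 0 + 0 = 6.

6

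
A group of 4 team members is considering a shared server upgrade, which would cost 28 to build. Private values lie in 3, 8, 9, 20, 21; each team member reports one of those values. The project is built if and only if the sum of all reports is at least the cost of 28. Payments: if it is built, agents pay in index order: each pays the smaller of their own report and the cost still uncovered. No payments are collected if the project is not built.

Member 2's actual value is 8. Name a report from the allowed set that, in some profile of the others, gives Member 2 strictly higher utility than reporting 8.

3

Suppose Member 1 reports 3, Member 3 reports 3 and Member 4 reports 20.
Report 8: project built, pays 8, utility 8 - 8 = 0.
Report 3: project built, pays 3, utility 8 - 3 = 5.
So reporting 3 beats truth here (5 > 0).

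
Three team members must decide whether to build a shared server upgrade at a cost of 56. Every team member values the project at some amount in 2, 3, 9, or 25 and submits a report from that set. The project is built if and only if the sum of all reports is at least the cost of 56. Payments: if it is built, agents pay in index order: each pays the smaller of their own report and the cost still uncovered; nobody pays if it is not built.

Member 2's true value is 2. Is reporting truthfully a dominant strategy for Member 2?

Yes

Check each profile of the others' reports and compare truth against every alternative report.
Others report (2, 2): truth gives 0, best alternative gives 0.
Others report (2, 3): truth gives 0, best alternative gives 0.
Others report (2, 9): truth gives 0, best alternative gives 0.
Others report (2, 25): truth gives 0, best alternative gives 0.
Others report (3, 2): truth gives 0, best alternative gives 0.
Others report (3, 3): truth gives 0, best alternative gives 0.
(Remaining 10 profiles checked similarly; truth is weakly best in each.)
In every case the truthful report is at least as good as any alternative, so it is a dominant strategy.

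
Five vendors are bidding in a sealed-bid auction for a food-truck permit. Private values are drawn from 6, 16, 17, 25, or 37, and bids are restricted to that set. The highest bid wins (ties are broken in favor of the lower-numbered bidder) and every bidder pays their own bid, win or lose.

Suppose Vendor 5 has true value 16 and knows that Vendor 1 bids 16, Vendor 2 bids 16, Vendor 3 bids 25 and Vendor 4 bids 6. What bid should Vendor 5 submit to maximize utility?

Bid 6: loses but pays 6, utility -6.
Bid 16: loses but pays 16, utility -16.
Bid 17: loses but pays 17, utility -17.
Bid 25: loses but pays 25, utility -25.
Bid 37: wins, pays 37, utility 16 - 37 = -21.
The best choice is 6 with utility -6.

6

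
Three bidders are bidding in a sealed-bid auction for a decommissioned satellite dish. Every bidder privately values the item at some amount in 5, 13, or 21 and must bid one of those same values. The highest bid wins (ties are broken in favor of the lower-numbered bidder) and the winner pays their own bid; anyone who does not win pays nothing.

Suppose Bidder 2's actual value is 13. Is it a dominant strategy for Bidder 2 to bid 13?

Check each profile of the others' bids and compare truth against every alternative bid.
Others bid (5, 5): truth gives 0, best alternative gives 0.
Others bid (5, 13): truth gives 0, best alternative gives 0.
Others bid (5, 21): truth gives 0, best alternative gives 0.
Others bid (13, 5): truth gives 0, best alternative gives 0.
Others bid (13, 13): truth gives 0, best alternative gives 0.
Others bid (13, 21): truth gives 0, best alternative gives 0.
(Remaining 3 profiles checked similarly; truth is weakly best in each.)
In every case the truthful bid is at least as good as any alternative, so it is a dominant strategy.

Yes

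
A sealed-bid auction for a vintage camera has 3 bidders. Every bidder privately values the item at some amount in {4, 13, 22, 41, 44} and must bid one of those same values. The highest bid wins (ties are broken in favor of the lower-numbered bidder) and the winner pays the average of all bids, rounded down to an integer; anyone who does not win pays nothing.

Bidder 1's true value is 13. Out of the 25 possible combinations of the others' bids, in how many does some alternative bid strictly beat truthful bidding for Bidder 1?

Others bid (4, 4): truth gives 6; bid 4 gives 9 > 6. Violating.
Others bid (4, 13): truth gives 3; no alternative beats it.
Others bid (4, 22): truth gives 0; no alternative beats it.
(Checking all 25 profiles: 1 has a profitable deviation, 24 do not.)

1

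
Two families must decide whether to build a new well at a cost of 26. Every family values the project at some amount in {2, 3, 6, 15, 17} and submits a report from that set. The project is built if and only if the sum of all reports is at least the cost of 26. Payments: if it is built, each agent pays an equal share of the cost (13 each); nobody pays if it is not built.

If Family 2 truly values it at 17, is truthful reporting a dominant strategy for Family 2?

Check each profile of the others' reports and compare truth against every alternative report.
Others report (15): truth gives 4, best alternative gives 4.
Others report (17): truth gives 4, best alternative gives 4.
Others report (2): truth gives 0, best alternative gives 0.
Others report (3): truth gives 0, best alternative gives 0.
Others report (6): truth gives 0, best alternative gives 0.
In every case the truthful report is at least as good as any alternative, so it is a dominant strategy.

Yes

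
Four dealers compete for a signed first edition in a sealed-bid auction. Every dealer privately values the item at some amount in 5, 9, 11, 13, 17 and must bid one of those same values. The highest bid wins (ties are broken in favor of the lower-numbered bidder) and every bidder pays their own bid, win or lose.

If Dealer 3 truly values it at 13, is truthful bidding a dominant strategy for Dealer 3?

Consider the case where Dealer 1 bids 5, Dealer 2 bids 5 and Dealer 4 bids 5.
Truthful bid 13: wins, pays 13, utility 13 - 13 = 0.
Bid 9 instead: wins, pays 9, utility 13 - 9 = 4.
Since 4 > 0, bidding 9 is strictly better here, so truthful bidding is not dominant.

No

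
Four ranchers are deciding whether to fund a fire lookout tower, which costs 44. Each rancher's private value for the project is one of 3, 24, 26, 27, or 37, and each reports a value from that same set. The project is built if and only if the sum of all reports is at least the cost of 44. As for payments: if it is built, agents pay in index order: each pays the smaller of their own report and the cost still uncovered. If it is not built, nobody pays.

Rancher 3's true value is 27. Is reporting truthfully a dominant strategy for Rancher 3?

Consider the case where Rancher 1 reports 3, Rancher 2 reports 3 and Rancher 4 reports 24.
Truthful report 27: project built, pays 27, utility 27 - 27 = 0.
Report 24 instead: project built, pays 24, utility 27 - 24 = 3.
Since 3 > 0, reporting 24 is strictly better here, so truthful reporting is not dominant.

No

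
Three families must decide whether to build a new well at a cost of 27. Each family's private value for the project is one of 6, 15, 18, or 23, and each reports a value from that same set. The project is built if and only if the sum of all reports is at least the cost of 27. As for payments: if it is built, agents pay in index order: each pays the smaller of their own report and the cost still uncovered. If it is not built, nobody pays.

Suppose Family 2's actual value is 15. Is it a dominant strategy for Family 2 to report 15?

No

Consider the case where Family 1 reports 6 and Family 3 reports 15.
Truthful report 15: project built, pays 15, utility 15 - 15 = 0.
Report 6 instead: project built, pays 6, utility 15 - 6 = 9.
Since 9 > 0, reporting 6 is strictly better here, so truthful reporting is not dominant.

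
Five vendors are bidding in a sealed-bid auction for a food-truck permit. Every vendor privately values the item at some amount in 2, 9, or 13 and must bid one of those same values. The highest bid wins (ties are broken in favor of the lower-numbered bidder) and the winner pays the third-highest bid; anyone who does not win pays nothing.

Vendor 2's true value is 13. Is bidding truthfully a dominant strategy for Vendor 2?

Check each profile of the others' bids and compare truth against every alternative bid.
Others bid (2, 2, 2, 13): truth gives 11, best alternative gives 0.
Others bid (2, 2, 13, 2): truth gives 11, best alternative gives 0.
Others bid (2, 13, 2, 2): truth gives 11, best alternative gives 0.
Others bid (9, 2, 2, 2): truth gives 11, best alternative gives 0.
Others bid (2, 2, 9, 13): truth gives 4, best alternative gives 0.
Others bid (2, 2, 13, 9): truth gives 4, best alternative gives 0.
(Remaining 75 profiles checked similarly; truth is weakly best in each.)
In every case the truthful bid is at least as good as any alternative, so it is a dominant strategy.

Yes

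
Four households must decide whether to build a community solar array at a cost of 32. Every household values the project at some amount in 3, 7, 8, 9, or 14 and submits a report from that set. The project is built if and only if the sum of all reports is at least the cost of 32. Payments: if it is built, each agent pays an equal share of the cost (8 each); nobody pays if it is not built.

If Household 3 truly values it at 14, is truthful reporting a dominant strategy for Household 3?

Yes

Check each profile of the others' reports and compare truth against every alternative report.
Others report (3, 3, 14): truth gives 6, best alternative gives 0.
Others report (3, 7, 8): truth gives 6, best alternative gives 0.
Others report (3, 7, 9): truth gives 6, best alternative gives 0.
Others report (3, 8, 7): truth gives 6, best alternative gives 0.
Others report (3, 8, 8): truth gives 6, best alternative gives 0.
Others report (3, 8, 9): truth gives 6, best alternative gives 0.
(Remaining 119 profiles checked similarly; truth is weakly best in each.)
In every case the truthful report is at least as good as any alternative, so it is a dominant strategy.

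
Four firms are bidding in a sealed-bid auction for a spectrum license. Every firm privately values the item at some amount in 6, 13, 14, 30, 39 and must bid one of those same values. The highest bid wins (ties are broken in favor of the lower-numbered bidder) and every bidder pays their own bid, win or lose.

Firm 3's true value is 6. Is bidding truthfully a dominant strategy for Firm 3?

Check each profile of the others' bids and compare truth against every alternative bid.
Others bid (6, 6, 30): truth gives -6, best alternative gives -13.
Others bid (6, 6, 39): truth gives -6, best alternative gives -13.
Others bid (6, 13, 30): truth gives -6, best alternative gives -13.
Others bid (6, 13, 39): truth gives -6, best alternative gives -13.
Others bid (6, 14, 6): truth gives -6, best alternative gives -13.
Others bid (6, 14, 13): truth gives -6, best alternative gives -13.
(Remaining 119 profiles checked similarly; truth is weakly best in each.)
In every case the truthful bid is at least as good as any alternative, so it is a dominant strategy.

Yes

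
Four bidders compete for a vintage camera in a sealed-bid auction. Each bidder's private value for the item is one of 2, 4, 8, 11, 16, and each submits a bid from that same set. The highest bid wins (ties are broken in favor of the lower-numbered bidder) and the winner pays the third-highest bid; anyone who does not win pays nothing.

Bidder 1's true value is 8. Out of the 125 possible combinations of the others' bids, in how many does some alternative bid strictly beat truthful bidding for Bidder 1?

Others bid (2, 2, 11): truth gives 0; bid 11 gives 6 > 0. Violating.
Others bid (2, 2, 16): truth gives 0; bid 16 gives 6 > 0. Violating.
Others bid (2, 4, 11): truth gives 0; bid 11 gives 4 > 0. Violating.
Others bid (2, 4, 16): truth gives 0; bid 16 gives 4 > 0. Violating.
Others bid (2, 2, 2): truth gives 6; no alternative beats it.
Others bid (2, 2, 4): truth gives 6; no alternative beats it.
(Checking all 125 profiles: 24 have a profitable deviation, 101 do not.)

24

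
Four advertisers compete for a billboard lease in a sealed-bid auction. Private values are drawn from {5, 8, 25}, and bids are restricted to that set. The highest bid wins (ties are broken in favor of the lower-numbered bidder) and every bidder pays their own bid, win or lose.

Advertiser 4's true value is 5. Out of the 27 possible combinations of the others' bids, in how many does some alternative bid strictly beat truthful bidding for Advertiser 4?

Others bid (5, 5, 5): truth gives -5; bid 8 gives -3 > -5. Violating.
Others bid (5, 5, 8): truth gives -5; no alternative beats it.
Others bid (5, 5, 25): truth gives -5; no alternative beats it.
(Checking all 27 profiles: 1 has a profitable deviation, 26 do not.)

1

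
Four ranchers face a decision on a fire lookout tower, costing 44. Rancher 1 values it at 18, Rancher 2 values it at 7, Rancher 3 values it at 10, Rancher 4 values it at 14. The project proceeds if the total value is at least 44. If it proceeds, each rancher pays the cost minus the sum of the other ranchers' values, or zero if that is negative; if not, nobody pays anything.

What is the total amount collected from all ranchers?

Total value 49 ≥ cost 44, so it is built.
Rancher 1: others sum to 31; max(0, 44 - 31) = 13.
Rancher 2: others sum to 42; max(0, 44 - 42) = 2.
Rancher 3: others sum to 39; max(0, 44 - 39) = 5.
Rancher 4: others sum to 35; max(0, 44 - 35) = 9.
Total collected = 13 + 2 + 5 + 9 = 29.

29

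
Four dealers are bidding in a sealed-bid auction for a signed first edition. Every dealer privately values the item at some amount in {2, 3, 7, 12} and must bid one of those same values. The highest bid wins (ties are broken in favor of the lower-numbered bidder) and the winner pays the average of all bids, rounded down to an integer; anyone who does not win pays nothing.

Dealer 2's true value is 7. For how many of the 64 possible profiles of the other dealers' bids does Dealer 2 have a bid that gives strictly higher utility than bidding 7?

8

Others bid (2, 2, 2): truth gives 4; bid 3 gives 5 > 4. Violating.
Others bid (2, 2, 3): truth gives 4; bid 3 gives 5 > 4. Violating.
Others bid (2, 3, 2): truth gives 4; bid 3 gives 5 > 4. Violating.
Others bid (2, 3, 3): truth gives 4; bid 3 gives 5 > 4. Violating.
Others bid (2, 2, 7): truth gives 3; no alternative beats it.
Others bid (2, 2, 12): truth gives 0; no alternative beats it.
(Checking all 64 profiles: 8 have a profitable deviation, 56 do not.)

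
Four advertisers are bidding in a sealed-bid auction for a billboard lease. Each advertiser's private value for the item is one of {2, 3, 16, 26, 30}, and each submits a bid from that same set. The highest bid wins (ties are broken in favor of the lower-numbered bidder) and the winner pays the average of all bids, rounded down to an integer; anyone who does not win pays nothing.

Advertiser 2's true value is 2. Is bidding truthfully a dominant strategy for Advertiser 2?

Yes

Check each profile of the others' bids and compare truth against every alternative bid.
Others bid (2, 2, 2): truth gives 0, best alternative gives 0.
Others bid (2, 2, 3): truth gives 0, best alternative gives 0.
Others bid (2, 2, 16): truth gives 0, best alternative gives 0.
Others bid (2, 2, 26): truth gives 0, best alternative gives 0.
Others bid (2, 2, 30): truth gives 0, best alternative gives 0.
Others bid (2, 3, 2): truth gives 0, best alternative gives 0.
(Remaining 119 profiles checked similarly; truth is weakly best in each.)
In every case the truthful bid is at least as good as any alternative, so it is a dominant strategy.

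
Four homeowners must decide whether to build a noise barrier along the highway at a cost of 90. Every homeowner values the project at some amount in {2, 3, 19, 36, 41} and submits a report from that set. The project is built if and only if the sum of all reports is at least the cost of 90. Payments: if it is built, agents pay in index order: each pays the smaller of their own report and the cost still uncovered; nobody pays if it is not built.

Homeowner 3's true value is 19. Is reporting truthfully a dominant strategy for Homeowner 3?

Consider the case where Homeowner 1 reports 19, Homeowner 2 reports 36 and Homeowner 4 reports 36.
Truthful report 19: project built, pays 19, utility 19 - 19 = 0.
Report 2 instead: project built, pays 2, utility 19 - 2 = 17.
Since 17 > 0, reporting 2 is strictly better here, so truthful reporting is not dominant.

No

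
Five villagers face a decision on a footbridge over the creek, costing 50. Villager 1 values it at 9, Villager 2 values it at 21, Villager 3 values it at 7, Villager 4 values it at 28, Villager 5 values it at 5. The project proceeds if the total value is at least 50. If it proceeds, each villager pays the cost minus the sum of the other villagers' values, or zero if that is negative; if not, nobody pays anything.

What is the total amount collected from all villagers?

Total value 70 ≥ cost 50, so it is built.
Villager 1: others sum to 61; max(0, 50 - 61) = 0.
Villager 2: others sum to 49; max(0, 50 - 49) = 1.
Villager 3: others sum to 63; max(0, 50 - 63) = 0.
Villager 4: others sum to 42; max(0, 50 - 42) = 8.
Villager 5: others sum to 65; max(0, 50 - 65) = 0.
Total collected = 0 + 1 + 0 + 8 + 0 = 9.

9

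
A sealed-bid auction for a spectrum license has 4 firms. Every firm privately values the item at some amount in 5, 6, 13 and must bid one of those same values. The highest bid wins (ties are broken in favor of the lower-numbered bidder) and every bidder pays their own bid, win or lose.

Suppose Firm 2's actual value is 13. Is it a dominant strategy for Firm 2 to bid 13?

Consider the case where Firm 1 bids 5, Firm 3 bids 5 and Firm 4 bids 5.
Truthful bid 13: wins, pays 13, utility 13 - 13 = 0.
Bid 6 instead: wins, pays 6, utility 13 - 6 = 7.
Since 7 > 0, bidding 6 is strictly better here, so truthful bidding is not dominant.

No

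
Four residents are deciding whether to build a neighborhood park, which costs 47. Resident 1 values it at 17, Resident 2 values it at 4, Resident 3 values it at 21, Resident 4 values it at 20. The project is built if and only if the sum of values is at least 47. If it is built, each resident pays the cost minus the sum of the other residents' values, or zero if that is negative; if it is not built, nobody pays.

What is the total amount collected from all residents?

Total value 62 ≥ cost 47, so it is built.
Resident 1: others sum to 45; max(0, 47 - 45) = 2.
Resident 2: others sum to 58; max(0, 47 - 58) = 0.
Resident 3: others sum to 41; max(0, 47 - 41) = 6.
Resident 4: others sum to 42; max(0, 47 - 42) = 5.
Total collected = 2 + 0 + 6 + 5 = 13.

13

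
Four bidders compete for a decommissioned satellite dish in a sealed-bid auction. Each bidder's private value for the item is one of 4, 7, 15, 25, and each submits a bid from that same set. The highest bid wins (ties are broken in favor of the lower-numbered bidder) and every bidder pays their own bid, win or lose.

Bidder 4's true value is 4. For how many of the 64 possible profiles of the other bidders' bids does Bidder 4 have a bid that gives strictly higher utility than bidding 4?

1

Others bid (4, 4, 4): truth gives -4; bid 7 gives -3 > -4. Violating.
Others bid (4, 4, 7): truth gives -4; no alternative beats it.
Others bid (4, 4, 15): truth gives -4; no alternative beats it.
(Checking all 64 profiles: 1 has a profitable deviation, 63 do not.)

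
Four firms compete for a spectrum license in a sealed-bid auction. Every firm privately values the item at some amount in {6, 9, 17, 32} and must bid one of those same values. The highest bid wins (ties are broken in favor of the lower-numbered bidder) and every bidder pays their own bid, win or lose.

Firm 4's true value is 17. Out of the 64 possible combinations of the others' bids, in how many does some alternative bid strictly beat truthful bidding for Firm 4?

Others bid (6, 6, 6): truth gives 0; bid 9 gives 8 > 0. Violating.
Others bid (6, 6, 17): truth gives -17; bid 6 gives -6 > -17. Violating.
Others bid (6, 6, 32): truth gives -17; bid 6 gives -6 > -17. Violating.
Others bid (6, 9, 17): truth gives -17; bid 6 gives -6 > -17. Violating.
Others bid (6, 6, 9): truth gives 0; no alternative beats it.
Others bid (6, 9, 6): truth gives 0; no alternative beats it.
(Checking all 64 profiles: 57 have a profitable deviation, 7 do not.)

57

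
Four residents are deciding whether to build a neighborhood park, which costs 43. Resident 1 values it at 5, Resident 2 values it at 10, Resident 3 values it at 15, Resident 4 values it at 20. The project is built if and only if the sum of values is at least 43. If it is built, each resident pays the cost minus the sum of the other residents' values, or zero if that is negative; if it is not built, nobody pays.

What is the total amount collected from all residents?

24

Total value 50 ≥ cost 43, so it is built.
Resident 1: others sum to 45; max(0, 43 - 45) = 0.
Resident 2: others sum to 40; max(0, 43 - 40) = 3.
Resident 3: others sum to 35; max(0, 43 - 35) = 8.
Resident 4: others sum to 30; max(0, 43 - 30) = 13.
Total collected = 0 + 3 + 8 + 13 = 24.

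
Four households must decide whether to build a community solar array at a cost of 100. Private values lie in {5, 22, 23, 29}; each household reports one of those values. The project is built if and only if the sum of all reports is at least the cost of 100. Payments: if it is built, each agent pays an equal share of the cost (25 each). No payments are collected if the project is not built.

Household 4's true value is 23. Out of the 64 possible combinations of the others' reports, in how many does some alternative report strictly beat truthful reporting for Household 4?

Others report (22, 29, 29): truth gives -2; report 5 gives 0 > -2. Violating.
Others report (23, 29, 29): truth gives -2; report 5 gives 0 > -2. Violating.
Others report (29, 22, 29): truth gives -2; report 5 gives 0 > -2. Violating.
Others report (29, 23, 29): truth gives -2; report 5 gives 0 > -2. Violating.
Others report (5, 5, 5): truth gives 0; no alternative beats it.
Others report (5, 5, 22): truth gives 0; no alternative beats it.
(Checking all 64 profiles: 7 have a profitable deviation, 57 do not.)

7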